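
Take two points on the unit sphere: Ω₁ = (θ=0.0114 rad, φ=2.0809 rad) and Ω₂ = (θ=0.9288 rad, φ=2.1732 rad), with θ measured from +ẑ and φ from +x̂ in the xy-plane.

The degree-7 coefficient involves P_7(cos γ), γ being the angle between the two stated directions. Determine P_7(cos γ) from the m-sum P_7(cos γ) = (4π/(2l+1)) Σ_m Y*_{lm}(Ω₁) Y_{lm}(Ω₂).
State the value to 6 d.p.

0.319867

Addition theorem: P_7(cos γ) = (4π/15) Σ_m Y*_{lm}(Ω₁) Y_{lm}(Ω₂), m = −7…7:
  m=-7: (-0.00000 + 0.00000j) × (-0.09298 - 0.05026j) = 0.00000 - 0.00000j  (running Σ = 0.00000 - 0.00000j)
  m=-6: (0.00000 - 0.00000j) × (0.26324 - 0.13466j) = 0.00000 - 0.00000j  (running Σ = 0.00000 - 0.00000j)
  m=-5: (-0.00000 - 0.00000j) × (-0.05720 + 0.43898j) = 0.00000 - 0.00000j  (running Σ = 0.00000 - 0.00000j)
  m=-4: (-0.00000 + 0.00000j) × (-0.22342 - 0.20074j) = 0.00000 - 0.00000j  (running Σ = 0.00000 - 0.00000j)
  m=-3: (0.00001 - 0.00000j) × (-0.12600 + 0.03036j) = -0.00000 + 0.00000j  (running Σ = -0.00000 + 0.00000j)
  m=-2: (-0.00051 - 0.00083j) × (0.13026 - 0.33987j) = -0.00035 + 0.00007j  (running Σ = -0.00035 + 0.00007j)
  m=-1: (-0.02273 + 0.04063j) × (0.01327 + 0.01930j) = -0.00109 + 0.00010j  (running Σ = -0.00144 + 0.00017j)
  m=0: (1.09056 + 0.00000j) × (0.35274 + 0.00000j) = 0.38469 + 0.00000j  (running Σ = 0.38325 + 0.00017j)
  m=1: (0.02273 + 0.04063j) × (-0.01327 + 0.01930j) = -0.00109 - 0.00010j  (running Σ = 0.38216 + 0.00007j)
  m=2: (-0.00051 + 0.00083j) × (0.13026 + 0.33987j) = -0.00035 - 0.00007j  (running Σ = 0.38181 + 0.00000j)
  m=3: (-0.00001 - 0.00000j) × (0.12600 + 0.03036j) = -0.00000 - 0.00000j  (running Σ = 0.38181 - 0.00000j)
  m=4: (-0.00000 - 0.00000j) × (-0.22342 + 0.20074j) = 0.00000 + 0.00000j  (running Σ = 0.38181 - 0.00000j)
  m=5: (0.00000 - 0.00000j) × (0.05720 + 0.43898j) = 0.00000 + 0.00000j  (running Σ = 0.38181 - 0.00000j)
  m=6: (0.00000 + 0.00000j) × (0.26324 + 0.13466j) = 0.00000 + 0.00000j  (running Σ = 0.38181 - 0.00000j)
  m=7: (0.00000 + 0.00000j) × (0.09298 - 0.05026j) = 0.00000 + 0.00000j  (running Σ = 0.38181 - 0.00000j)
Total Σ_m = 0.38181 - 0.00000j. Multiply by 0.837758: 0.31987 - 0.00000j. P_7(cos γ) = 0.319867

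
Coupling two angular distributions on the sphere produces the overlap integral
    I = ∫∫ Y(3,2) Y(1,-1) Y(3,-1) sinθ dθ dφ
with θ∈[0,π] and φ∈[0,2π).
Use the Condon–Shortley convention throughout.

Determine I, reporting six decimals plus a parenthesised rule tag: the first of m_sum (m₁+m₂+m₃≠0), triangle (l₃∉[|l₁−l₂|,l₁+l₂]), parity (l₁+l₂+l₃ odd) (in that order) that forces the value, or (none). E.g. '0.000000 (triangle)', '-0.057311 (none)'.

0.000000 (parity)

l₁+l₂+l₃=7 is odd: 3j(l;000)=0 ⇒ I=0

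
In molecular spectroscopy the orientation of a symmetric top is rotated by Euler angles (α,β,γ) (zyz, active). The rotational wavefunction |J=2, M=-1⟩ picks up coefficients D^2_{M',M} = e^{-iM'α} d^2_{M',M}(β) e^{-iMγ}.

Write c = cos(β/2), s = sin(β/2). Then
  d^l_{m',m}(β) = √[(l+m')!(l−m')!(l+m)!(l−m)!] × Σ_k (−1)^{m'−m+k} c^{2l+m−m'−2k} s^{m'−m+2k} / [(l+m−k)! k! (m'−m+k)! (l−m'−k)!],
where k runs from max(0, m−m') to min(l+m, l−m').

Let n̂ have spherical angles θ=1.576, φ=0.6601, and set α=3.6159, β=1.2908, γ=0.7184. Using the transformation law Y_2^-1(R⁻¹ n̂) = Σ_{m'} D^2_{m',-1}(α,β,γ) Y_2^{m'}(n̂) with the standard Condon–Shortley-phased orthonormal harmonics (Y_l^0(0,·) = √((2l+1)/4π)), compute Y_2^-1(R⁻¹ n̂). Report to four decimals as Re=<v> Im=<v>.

Re=0.2355 Im=0.0266

Need the full column D^2_{m',-1} for m'=−2..2 at α=3.6159, β=1.2908, γ=0.7184.
cos(β/2)=0.798859, sin(β/2)=0.601518
d^2_{-2,-1}: single k=1 term ⇒ +0.613323;  D = -0.058922+0.610486i
d^2_{-1,-1}: k∈[0..1] ⇒ +0.407269 -0.692722 = -0.285453;  D = +0.105374+0.265292i
d^2_{0,-1}: k∈[0..1] ⇒ -0.751164 +0.425884 = -0.325280;  D = -0.244890-0.214093i
d^2_{1,-1}: k∈[0..1] ⇒ +0.692722 -0.130917 = +0.561806;  D = -0.545152-0.135775i
d^2_{2,-1}: single k=0 term ⇒ -0.347733;  D = -0.338559+0.079348i
Y_2^{m'}(θ=1.576,φ=0.6601) and Σ D·Y over m':
  (-0.0589+0.6105i)·(+0.0958-0.3742i)  (+0.1054+0.2653i)·(-0.0032+0.0025i)  (-0.2449-0.2141i)·(-0.3154+0.0000i)  (-0.5452-0.1358i)·(+0.0032+0.0025i)  (-0.3386+0.0793i)·(+0.0958+0.3742i)
Y_2^-1(R⁻¹ n̂) = +0.235523+0.026597i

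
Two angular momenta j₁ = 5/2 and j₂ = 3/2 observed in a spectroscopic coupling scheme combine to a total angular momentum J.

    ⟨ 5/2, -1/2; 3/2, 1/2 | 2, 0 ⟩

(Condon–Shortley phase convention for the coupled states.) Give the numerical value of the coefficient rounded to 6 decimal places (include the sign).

-0.267261

j₁+j₂−J=2  J+j₁−j₂=3  J−j₁+j₂=1  j₁+j₂+J+1=7
(j₁±m₁, j₂±m₂, J±M) = (2,3,2,1,2,2)
P² = 8/7
sum k=1..2:
  [1] −1/2 = -1/2
  [2] +1/4 = 1/4
S = -1/4
C² = P²·S² = 1/14 ; C = -0.267261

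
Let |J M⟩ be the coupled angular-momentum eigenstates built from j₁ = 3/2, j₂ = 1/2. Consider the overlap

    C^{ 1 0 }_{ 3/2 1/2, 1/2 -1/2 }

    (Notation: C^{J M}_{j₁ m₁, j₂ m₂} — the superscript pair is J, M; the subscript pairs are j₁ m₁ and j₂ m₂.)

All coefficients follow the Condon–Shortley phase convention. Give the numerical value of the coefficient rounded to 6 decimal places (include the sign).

+√(1/2) ≈ +0.707107

j₁+j₂−J=1  J+j₁−j₂=2  J−j₁+j₂=0  j₁+j₂+J+1=4
(j₁±m₁, j₂±m₂, J±M) = (2,1,0,1,1,1)
P² = 1/2
sum k=0..0:
  [0] +1/1 = 1
S = 1
C² = P²·S² = 1/2 ; C = +0.707107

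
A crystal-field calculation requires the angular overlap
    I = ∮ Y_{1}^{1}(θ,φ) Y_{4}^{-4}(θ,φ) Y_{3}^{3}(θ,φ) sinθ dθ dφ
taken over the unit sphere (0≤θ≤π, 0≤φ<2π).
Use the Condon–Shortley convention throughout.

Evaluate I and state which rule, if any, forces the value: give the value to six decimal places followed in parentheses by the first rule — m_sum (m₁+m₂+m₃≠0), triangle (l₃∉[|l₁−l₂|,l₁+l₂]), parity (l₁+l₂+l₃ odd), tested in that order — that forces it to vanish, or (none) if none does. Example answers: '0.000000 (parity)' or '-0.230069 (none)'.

Rules hold: Σm=0, L=8 even, 3≤3≤5.
N = 3·9·7 = 189
Δ = 2!·0!·6!/9! = 1/252
Racah Σ t=1..1: t=1:−1/36 = -1/36
⇒ 3j(1 4 3; 0 0 0)² = 4/63, sgn +1
Racah Σ t=0..0: t=0:+1/1440 = 1/1440
⇒ 3j(1 4 3; 1 -4 3)² = 1/9, sgn +1
4πI² = N·(3j₀)²·(3jₘ)² = 4/3
I = +1·√(1.33333/4π) = 0.32573501
No selection rule forces the value: the integral is nonzero (none).

0.325735 (none)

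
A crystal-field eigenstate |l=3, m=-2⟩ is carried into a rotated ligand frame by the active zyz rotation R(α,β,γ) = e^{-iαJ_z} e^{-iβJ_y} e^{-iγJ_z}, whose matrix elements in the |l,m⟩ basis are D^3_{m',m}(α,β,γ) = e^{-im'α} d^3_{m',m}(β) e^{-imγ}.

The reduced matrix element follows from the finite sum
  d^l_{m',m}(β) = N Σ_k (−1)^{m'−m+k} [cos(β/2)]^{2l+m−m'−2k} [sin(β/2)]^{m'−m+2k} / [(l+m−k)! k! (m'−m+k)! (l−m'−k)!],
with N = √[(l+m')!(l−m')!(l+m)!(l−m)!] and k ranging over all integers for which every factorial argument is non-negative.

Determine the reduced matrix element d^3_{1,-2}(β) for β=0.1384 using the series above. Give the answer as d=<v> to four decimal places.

d^3_{1,-2}(β=0.1384) via the finite sum:
c=cos(0.138400/2)=0.997607, s=sin(0.138400/2)=0.069145; N=√[24·2·1·120]=75.894664
k∈{0,1} keeps every argument non-negative
  k=0: (−1)^3·75.8947/(12)·0.9976^3·0.0691^3 = -0.002076
  k=1: (−1)^4·75.8947/(24)·0.9976^1·0.0691^5 = +0.000005
d^3_{1,-2}(0.1384) = -0.002076 +0.000005 = -0.002071

d=-0.0021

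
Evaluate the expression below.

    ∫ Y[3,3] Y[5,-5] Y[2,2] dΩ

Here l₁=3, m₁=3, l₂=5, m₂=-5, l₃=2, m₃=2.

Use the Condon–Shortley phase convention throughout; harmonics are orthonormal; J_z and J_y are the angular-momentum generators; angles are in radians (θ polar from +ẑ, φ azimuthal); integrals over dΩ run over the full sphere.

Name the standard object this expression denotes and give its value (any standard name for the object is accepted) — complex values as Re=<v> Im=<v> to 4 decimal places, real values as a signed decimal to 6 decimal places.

Gaunt coefficient, -0.347235

This is a Gaunt coefficient — the integral of a triple product of spherical harmonics over the sphere.
Checks pass: Σm=0; 10 even; l₃=2∈[2,8].
(2·3+1)(2·5+1)(2·2+1) = 385
Δ: 6! 0! 4! / 11! → 1/2310
sum: t=3:−1/144 = -1/144
3j²(3 5 2; 0 0 0) = Δ·Π!·Σ² = 10/231  (sign -1)
sum: t=0:+1/17280 = 1/17280
3j²(3 5 2; 3 -5 2) = Δ·Π!·Σ² = 1/11  (sign +1)
combine: 4πI² = 385·10/231·1/11 = 50/33
take √, sign -1: I = -0.34723469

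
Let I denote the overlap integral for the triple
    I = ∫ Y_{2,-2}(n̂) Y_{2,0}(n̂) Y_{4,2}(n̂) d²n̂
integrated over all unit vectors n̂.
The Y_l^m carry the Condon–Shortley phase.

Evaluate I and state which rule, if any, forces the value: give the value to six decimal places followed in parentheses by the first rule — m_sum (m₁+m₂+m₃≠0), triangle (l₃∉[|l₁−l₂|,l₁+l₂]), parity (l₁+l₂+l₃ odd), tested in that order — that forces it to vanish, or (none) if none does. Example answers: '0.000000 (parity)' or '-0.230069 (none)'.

Checks pass: Σm=0; 8 even; l₃=4∈[0,4].
(2·2+1)(2·2+1)(2·4+1) = 225
Δ: 0! 4! 4! / 9! → 1/630
sum: t=0:+1/16 = 1/16
3j²(2 2 4; 0 0 0) = Δ·Π!·Σ² = 2/35  (sign +1)
sum: t=0:+1/96 = 1/96
3j²(2 2 4; -2 0 2) = Δ·Π!·Σ² = 1/42  (sign +1)
combine: 4πI² = 225·2/35·1/42 = 15/49
take √, sign +1: I = 0.15607835
No selection rule forces the value: the integral is nonzero (none).

0.156078 (none)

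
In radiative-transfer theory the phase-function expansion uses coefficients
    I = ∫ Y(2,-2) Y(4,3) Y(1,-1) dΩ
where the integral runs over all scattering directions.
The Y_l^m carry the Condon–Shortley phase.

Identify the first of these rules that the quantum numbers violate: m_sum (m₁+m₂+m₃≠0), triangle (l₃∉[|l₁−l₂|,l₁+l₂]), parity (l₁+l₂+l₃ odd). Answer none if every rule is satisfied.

triangle

azimuthal sum: -2 + 3 − 1 = 0  ✓
l₃ must lie in [2,6]; have l₃=1  ✗
L = 2 + 4 + 1 = 7 (odd)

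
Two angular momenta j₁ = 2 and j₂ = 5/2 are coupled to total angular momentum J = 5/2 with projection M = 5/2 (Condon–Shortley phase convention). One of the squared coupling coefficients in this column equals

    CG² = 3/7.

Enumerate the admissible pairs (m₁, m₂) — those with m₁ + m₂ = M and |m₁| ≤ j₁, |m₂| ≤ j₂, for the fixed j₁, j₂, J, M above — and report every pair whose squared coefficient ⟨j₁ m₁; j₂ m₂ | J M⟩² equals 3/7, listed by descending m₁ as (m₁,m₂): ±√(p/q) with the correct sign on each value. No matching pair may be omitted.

Admissible pairs with m₁+m₂ = M = 5/2: (0,5/2), (1,3/2), (2,1/2)
  (m₁,m₂)=(2,1/2): CG² = 3/14, CG = +√(3/14)
  (m₁,m₂)=(1,3/2): CG² = 3/7, CG = −√(3/7)   ← matches the target
  (m₁,m₂)=(0,5/2): CG² = 5/14, CG = +√(5/14)
Pairs with CG² = 3/7: (1,3/2): −√(3/7)

(1,3/2): −√(3/7)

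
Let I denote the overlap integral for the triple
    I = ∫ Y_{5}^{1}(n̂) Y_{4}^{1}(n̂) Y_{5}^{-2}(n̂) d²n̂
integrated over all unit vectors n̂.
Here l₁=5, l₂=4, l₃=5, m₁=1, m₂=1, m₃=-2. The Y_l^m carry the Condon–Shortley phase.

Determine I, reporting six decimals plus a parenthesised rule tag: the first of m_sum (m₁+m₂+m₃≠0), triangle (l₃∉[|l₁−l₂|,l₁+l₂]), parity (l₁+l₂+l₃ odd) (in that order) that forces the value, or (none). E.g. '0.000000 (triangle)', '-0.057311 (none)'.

0.128377 (none)

Rules hold: Σm=0, L=14 even, 1≤5≤9.
N = 11·9·11 = 1089
Δ = 4!·6!·4!/15! = 1/3153150
Racah Σ t=0..4: t=0:+1/69120 t=1:−1/1728 t=2:+1/576 t=3:−1/1728 t=4:+1/69120 = 7/11520
⇒ 3j(5 4 5; 0 0 0)² = 2/143, sgn -1
Racah Σ t=1..4: t=1:−1/5184 t=2:+1/1152 t=3:−1/2880 t=4:+1/103680 = 7/20736
⇒ 3j(5 4 5; 1 1 -2)² = 35/2574, sgn -1
4πI² = N·(3j₀)²·(3jₘ)² = 35/169
I = +1·√(0.207101/4π) = 0.12837656
No selection rule forces the value: the integral is nonzero (none).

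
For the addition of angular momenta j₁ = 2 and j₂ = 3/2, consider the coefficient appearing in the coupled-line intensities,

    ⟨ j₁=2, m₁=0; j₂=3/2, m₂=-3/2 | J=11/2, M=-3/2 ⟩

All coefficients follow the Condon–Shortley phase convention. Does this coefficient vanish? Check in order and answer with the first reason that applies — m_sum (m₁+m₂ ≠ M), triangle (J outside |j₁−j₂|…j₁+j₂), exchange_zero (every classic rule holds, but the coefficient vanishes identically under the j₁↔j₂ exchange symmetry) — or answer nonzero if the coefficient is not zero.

triangle

m-sum: m₁+m₂ = 0+(-3/2) = -3/2, M = -3/2  ✓
triangle: need |j₁−j₂| ≤ J ≤ j₁+j₂, i.e. J ∈ [1/2, 7/2]; J = 11/2 is outside ✗ ⇒ coefficient is 0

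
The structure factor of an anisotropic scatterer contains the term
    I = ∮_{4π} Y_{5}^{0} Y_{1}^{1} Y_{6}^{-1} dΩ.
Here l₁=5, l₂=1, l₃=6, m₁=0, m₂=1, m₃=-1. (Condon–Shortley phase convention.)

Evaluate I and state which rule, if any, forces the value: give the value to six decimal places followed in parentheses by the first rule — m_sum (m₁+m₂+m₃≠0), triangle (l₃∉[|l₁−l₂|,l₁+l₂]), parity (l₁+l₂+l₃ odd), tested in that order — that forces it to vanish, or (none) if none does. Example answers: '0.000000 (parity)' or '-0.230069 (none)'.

-0.187239 (none)

m-sum 0 ✓  L=12 even ✓  4≤6≤6 ✓
Π(2lᵢ+1) = 11×3×13 = 429
triangle coeff Δ(5,1,6) = 1/858
Σ_t [0,0]: t=0:+1/14400 = 1/14400
(3j)²=6/143 [(5 1 6; 0 0 0)], sign=+1
Σ_t [0,0]: t=0:+1/28800 = 1/28800
(3j)²=7/286 [(5 1 6; 0 1 -1)], sign=-1
⇒ 4πI² = 63/143
I = (-1)√(63/143/(4π)) = -0.18723944
No selection rule forces the value: the integral is nonzero (none).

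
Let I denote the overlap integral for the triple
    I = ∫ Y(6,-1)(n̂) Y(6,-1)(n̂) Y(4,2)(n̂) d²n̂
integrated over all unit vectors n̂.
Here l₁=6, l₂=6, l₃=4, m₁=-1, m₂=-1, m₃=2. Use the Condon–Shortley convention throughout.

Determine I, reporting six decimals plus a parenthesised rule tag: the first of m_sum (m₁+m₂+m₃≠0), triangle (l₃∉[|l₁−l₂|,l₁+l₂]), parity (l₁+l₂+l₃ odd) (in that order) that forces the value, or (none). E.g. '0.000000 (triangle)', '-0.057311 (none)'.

0.133571 (none)

Checks pass: Σm=0; 16 even; l₃=4∈[0,12].
(2·6+1)(2·6+1)(2·4+1) = 1521
Δ: 8! 4! 4! / 17! → 1/15315300
sum: t=2:+1/829440 t=3:−1/25920 t=4:+1/9216 t=5:−1/25920 t=6:+1/829440 = 7/207360
3j²(6 6 4; 0 0 0) = Δ·Π!·Σ² = 28/2431  (sign +1)
sum: t=3:−1/69120 t=4:+1/20736 t=5:−1/69120 = 1/51840
3j²(6 6 4; -1 -1 2) = Δ·Π!·Σ² = 280/21879  (sign +1)
combine: 4πI² = 1521·28/2431·280/21879 = 7840/34969
take √, sign +1: I = 0.13357079
No selection rule forces the value: the integral is nonzero (none).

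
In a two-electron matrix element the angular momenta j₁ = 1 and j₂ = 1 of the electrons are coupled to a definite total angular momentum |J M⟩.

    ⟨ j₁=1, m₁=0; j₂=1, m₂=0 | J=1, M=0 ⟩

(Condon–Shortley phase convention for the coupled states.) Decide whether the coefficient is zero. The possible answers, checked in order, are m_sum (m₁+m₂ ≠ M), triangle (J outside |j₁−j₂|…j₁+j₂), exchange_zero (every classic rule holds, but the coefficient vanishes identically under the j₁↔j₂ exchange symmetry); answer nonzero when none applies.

m-sum: m₁+m₂ = 0+0 = 0, M = 0  ✓
triangle: |j₁−j₂| = 0 ≤ J = 1 ≤ j₁+j₂ = 2  ✓
exchange: j₁=j₂ and m₁=m₂, and (−1)^(j₁+j₂−J) = (−1)^1 = −1 forces ⟨j₁m₁;j₂m₂|JM⟩ = −⟨j₂m₂;j₁m₁|JM⟩ = −⟨j₁m₁;j₂m₂|JM⟩ ⇒ the coefficient vanishes identically
Racah sum check: Σ_k collapses to 0 ⇒ CG = 0

exchange_zero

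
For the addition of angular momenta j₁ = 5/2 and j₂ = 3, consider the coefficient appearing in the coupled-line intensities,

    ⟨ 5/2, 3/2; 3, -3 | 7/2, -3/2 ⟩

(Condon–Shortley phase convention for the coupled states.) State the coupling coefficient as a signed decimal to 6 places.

triangle: 2!*3!*4!/10! = 288/3628800
(j±m)!: 4!*1!*0!*6!*2!*5! = 4147200
prefactor² = (2J+1)*Δ*N² = 18432/7
  k=0: +1/(0!*2!*1!*0!*2!*4!) = 1/96
Σ = 1/96  ⇒  CG² = 18432/7*(1/96)² = 2/7
CG = +√(2/7) = +0.534522

+√(2/7) ≈ +0.534522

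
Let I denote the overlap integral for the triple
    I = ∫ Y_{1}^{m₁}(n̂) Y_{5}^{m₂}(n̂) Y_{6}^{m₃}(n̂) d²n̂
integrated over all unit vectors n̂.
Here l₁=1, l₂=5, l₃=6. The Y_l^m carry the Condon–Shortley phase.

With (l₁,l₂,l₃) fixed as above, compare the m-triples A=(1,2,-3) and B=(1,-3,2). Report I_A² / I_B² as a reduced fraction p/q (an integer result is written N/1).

Shared (l₁,l₂,l₃)=(1,5,6): N and (l;000)² cancel in I_A²/I_B².
A: Δ = 0!·2!·10!/13! = 1/858; Racah Σ t=0..0: t=0:+1/60480 = 1/60480; ⇒ 3j(1 5 6; 1 2 -3)² = 6/143, sgn -1
B: Δ = 0!·2!·10!/13! = 1/858; Racah Σ t=0..0: t=0:+1/161280 = 1/161280; ⇒ 3j(1 5 6; 1 -3 2)² = 1/143, sgn +1
I_A²/I_B² = (6/143)/(1/143) = 6/1

6/1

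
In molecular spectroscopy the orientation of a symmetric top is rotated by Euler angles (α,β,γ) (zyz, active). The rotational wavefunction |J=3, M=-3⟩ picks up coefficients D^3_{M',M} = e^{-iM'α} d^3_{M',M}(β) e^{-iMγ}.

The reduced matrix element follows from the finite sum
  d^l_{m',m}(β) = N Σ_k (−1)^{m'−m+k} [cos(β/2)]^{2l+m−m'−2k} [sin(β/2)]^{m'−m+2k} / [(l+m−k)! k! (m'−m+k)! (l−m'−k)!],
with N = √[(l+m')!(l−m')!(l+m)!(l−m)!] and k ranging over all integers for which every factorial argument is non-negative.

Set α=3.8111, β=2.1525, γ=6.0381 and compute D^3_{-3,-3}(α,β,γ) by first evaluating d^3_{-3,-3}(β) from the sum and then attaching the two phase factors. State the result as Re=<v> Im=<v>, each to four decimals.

Re=-0.0034 Im=-0.0109

Split into d^3_{-3,-3}(β=2.1525) × two z-phases.
With c≡cos(β/2)=0.474632 and s≡sin(β/2)=0.880184, N=[1·720·1·720]^{1/2}=720.000000
k: max(0,(-3)−(-3))=0 … min(3+(-3),3−(-3))=0
  k=0: (−1)^0·720.0000/(720)·0.4746^6·0.8802^0 = +0.011433
d^3_{-3,-3}(2.1525) = +0.011433
Attach z-rotation phases: D = e^{-i(-3)(3.8111)}·(+0.011433)·e^{-i(-3)(6.0381)} = -0.003352-0.010930i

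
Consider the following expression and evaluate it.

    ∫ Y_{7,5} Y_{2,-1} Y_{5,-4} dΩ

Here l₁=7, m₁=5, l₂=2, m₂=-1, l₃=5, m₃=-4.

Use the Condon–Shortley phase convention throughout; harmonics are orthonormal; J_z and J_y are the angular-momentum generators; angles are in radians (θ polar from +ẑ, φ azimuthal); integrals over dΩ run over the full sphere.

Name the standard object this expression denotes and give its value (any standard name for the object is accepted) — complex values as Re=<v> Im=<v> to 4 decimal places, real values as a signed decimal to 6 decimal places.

This is a Gaunt coefficient — the integral of a triple product of spherical harmonics over the sphere.
m-sum 0 ✓  L=14 even ✓  5≤5≤9 ✓
Π(2lᵢ+1) = 15×5×11 = 825
triangle coeff Δ(7,2,5) = 1/15015
Σ_t [2,2]: t=2:+1/57600 = 1/57600
(3j)²=21/715 [(7 2 5; 0 0 0)], sign=-1
Σ_t [1,1]: t=1:−1/2177280 = -1/2177280
(3j)²=8/273 [(7 2 5; 5 -1 -4)], sign=+1
⇒ 4πI² = 120/169
I = (-1)√(120/169/(4π)) = -0.23770720

Gaunt coefficient, -0.237707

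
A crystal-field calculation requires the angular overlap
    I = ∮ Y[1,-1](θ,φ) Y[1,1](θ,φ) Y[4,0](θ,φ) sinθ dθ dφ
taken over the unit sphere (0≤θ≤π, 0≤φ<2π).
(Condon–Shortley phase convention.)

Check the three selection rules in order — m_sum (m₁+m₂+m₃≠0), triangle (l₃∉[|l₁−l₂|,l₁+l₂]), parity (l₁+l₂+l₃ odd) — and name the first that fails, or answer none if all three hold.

azimuthal sum: -1 + 1 + 0 = 0  ✓
l₃ must lie in [0,2]; have l₃=4  ✗
L = 1 + 1 + 4 = 6 (even)

triangle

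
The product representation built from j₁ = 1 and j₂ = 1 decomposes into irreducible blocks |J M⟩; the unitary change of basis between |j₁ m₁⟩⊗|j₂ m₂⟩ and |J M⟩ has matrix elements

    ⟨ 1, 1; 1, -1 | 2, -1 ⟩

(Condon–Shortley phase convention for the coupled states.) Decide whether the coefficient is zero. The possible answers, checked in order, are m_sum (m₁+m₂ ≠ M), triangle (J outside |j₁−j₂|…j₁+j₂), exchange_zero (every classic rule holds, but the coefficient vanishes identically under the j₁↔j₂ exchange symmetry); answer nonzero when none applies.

m_sum

m-sum: m₁+m₂ = 1+(-1) = 0, M = -1  ✗ ⇒ coefficient is 0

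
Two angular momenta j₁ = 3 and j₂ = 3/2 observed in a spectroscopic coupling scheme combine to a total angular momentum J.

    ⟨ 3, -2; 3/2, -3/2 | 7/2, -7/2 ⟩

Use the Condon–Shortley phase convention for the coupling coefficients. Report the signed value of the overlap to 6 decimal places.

triangle: 1!×5!×2!/9! = 240/362880
(j±m)!: 1!×5!×0!×3!×0!×7! = 3628800
prefactor² = (2J+1)×Δ×N² = 19200
  k=0: +1/(0!×1!×5!×0!×0!×2!) = 1/240
Σ = 1/240  ⇒  CG² = 19200×(1/240)² = 1/3
CG = +√(1/3) = +0.577350

+0.577350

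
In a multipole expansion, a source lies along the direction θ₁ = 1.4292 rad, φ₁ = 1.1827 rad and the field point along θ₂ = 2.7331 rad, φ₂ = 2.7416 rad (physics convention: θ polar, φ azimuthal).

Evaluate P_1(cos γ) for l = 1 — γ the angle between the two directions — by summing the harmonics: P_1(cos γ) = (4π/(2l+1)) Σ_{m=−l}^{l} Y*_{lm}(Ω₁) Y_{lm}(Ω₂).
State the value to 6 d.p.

Addition theorem: P_1(cos γ) = (4π/3) Σ_m Y*_{lm}(Ω₁) Y_{lm}(Ω₂), m = −1…1:
  [-1]  conj(Y_{1,-1})(Ω₁) = 0.12944 + 0.31660j ; Y_{1,-1}(Ω₂) = -0.12641 - 0.05344j ; Δ = 0.00056 - 0.04694j
  [+0]  conj(Y_{1,0})(Ω₁) = 0.06895 + 0.00000j ; Y_{1,0}(Ω₂) = -0.44840 + 0.00000j ; Δ = -0.03092 + 0.00000j
  [+1]  conj(Y_{1,1})(Ω₁) = -0.12944 + 0.31660j ; Y_{1,1}(Ω₂) = 0.12641 - 0.05344j ; Δ = 0.00056 + 0.04694j
Total Σ_m = -0.02980 + 0.00000j. Multiply by 4.188790: -0.12483 + 0.00000j. P_1(cos γ) = -0.124834

-0.124834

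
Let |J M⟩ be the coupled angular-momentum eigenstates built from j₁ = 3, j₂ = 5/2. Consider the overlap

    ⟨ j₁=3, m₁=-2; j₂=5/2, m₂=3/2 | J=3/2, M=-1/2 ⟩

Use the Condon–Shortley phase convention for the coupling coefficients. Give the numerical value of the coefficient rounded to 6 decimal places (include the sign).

triangle: 4!·2!·1!/8! = 48/40320
(j±m)!: 1!·5!·4!·1!·1!·2! = 5760
prefactor² = (2J+1)·Δ·N² = 192/7
  k=3: −1/(3!·1!·2!·1!·0!·0!) = -1/12
  k=4: +1/(4!·0!·1!·0!·1!·1!) = 1/24
Σ = -1/24  ⇒  CG² = 192/7·(-1/24)² = 1/21
CG = −√(1/21) = -0.218218

−√(1/21) = -0.218218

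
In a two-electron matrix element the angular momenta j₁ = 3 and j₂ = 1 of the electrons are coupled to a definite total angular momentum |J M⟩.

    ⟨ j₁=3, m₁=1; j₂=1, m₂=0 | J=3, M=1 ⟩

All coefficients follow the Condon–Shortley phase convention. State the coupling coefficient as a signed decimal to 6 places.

+0.288675  (= +√(1/12))

triangle: 1!*5!*1!/8! = 120/40320
(j±m)!: 4!*2!*1!*1!*4!*2! = 2304
prefactor² = (2J+1)*Δ*N² = 48
  k=0: +1/(0!*1!*2!*1!*3!*0!) = 1/12
  k=1: −1/(1!*0!*1!*0!*4!*1!) = -1/24
Σ = 1/24  ⇒  CG² = 48*(1/24)² = 1/12
CG = +√(1/12) = +0.288675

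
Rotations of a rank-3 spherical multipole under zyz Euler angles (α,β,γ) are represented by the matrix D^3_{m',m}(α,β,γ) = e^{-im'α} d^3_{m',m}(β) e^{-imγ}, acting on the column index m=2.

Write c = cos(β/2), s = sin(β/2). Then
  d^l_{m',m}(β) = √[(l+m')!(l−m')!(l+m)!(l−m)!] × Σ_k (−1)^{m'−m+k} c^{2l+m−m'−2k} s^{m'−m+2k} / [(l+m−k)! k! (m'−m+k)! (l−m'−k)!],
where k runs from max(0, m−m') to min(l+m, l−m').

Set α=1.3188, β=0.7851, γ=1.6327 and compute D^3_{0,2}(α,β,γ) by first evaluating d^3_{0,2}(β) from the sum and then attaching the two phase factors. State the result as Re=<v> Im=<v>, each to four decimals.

Split into d^3_{0,2}(β=0.7851) × two z-phases.
With c≡cos(β/2)=0.923937 and s≡sin(β/2)=0.382546, N=[6·6·120·1]^{1/2}=65.726707
k∈{2,3} keeps every argument non-negative
  k=2: (−1)^0·65.7267/(12)·0.9239^4·0.3825^2 = +0.584112
  k=3: (−1)^1·65.7267/(12)·0.9239^2·0.3825^4 = -0.100133
d^3_{0,2}(0.7851) = +0.584112 -0.100133 = +0.483978
Phases: e^{-i·(0)·1.3188}=+1.000000+0.000000i, e^{-i·(2)·1.6327}=-0.992346+0.123491i ⇒ D=-0.480274+0.059767i

Re=-0.4803 Im=0.0598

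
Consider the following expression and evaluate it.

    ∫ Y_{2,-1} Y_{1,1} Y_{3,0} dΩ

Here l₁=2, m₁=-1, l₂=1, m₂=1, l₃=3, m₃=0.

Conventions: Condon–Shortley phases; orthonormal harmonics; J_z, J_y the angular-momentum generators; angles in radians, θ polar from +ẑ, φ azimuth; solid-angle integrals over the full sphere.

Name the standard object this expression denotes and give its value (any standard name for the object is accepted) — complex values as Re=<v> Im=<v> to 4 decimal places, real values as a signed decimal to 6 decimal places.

Gaunt coefficient, +0.143048

This is a Gaunt coefficient — the integral of a triple product of spherical harmonics over the sphere.
m-sum 0 ✓  L=6 even ✓  1≤3≤3 ✓
Π(2lᵢ+1) = 5×3×7 = 105
triangle coeff Δ(2,1,3) = 1/105
Σ_t [0,0]: t=0:+1/4 = 1/4
(3j)²=3/35 [(2 1 3; 0 0 0)], sign=-1
Σ_t [0,0]: t=0:+1/12 = 1/12
(3j)²=1/35 [(2 1 3; -1 1 0)], sign=-1
⇒ 4πI² = 9/35
I = (+1)√(9/35/(4π)) = 0.14304817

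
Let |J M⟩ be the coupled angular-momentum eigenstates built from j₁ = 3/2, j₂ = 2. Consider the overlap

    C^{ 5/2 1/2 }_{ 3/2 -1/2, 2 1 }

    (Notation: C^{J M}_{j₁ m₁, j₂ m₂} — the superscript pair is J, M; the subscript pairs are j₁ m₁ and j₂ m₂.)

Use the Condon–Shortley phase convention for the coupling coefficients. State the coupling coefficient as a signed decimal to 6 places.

j₁+j₂−J=1  J+j₁−j₂=2  J−j₁+j₂=3  j₁+j₂+J+1=7
(j₁±m₁, j₂±m₂, J±M) = (1,2,3,1,3,2)
P² = 72/35
sum k=0..1:
  [0] +1/12 = 1/12
  [1] −1/2 = -1/2
S = -5/12
C² = P²·S² = 5/14 ; C = -0.597614

-0.597614  (= −√(5/14))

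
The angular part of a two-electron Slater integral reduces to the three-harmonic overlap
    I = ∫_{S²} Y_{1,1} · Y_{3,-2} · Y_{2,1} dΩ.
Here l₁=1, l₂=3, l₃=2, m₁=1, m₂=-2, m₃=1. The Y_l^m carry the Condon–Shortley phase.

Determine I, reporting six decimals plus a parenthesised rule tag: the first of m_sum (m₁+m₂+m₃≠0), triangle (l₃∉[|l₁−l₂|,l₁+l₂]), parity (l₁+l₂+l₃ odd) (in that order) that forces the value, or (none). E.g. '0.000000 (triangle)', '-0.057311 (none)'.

Checks pass: Σm=0; 6 even; l₃=2∈[2,4].
(2·1+1)(2·3+1)(2·2+1) = 105
Δ: 2! 0! 4! / 7! → 1/105
sum: t=1:−1/4 = -1/4
3j²(1 3 2; 0 0 0) = Δ·Π!·Σ² = 3/35  (sign -1)
sum: t=0:+1/12 = 1/12
3j²(1 3 2; 1 -2 1) = Δ·Π!·Σ² = 2/21  (sign -1)
combine: 4πI² = 105·3/35·2/21 = 6/7
take √, sign +1: I = 0.26116903
No selection rule forces the value: the integral is nonzero (none).

0.261169 (none)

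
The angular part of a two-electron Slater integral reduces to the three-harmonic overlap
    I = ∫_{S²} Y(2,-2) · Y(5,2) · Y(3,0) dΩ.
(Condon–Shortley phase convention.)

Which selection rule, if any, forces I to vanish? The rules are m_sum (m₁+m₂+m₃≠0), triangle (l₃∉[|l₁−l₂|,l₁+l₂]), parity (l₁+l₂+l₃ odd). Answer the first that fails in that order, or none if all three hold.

none

Σmᵢ = 0  ✓
l₃∈[|l₁−l₂|,l₁+l₂]=[3,7], have l₃=3  ✓
Σlᵢ = 10 ⇒ even  ✓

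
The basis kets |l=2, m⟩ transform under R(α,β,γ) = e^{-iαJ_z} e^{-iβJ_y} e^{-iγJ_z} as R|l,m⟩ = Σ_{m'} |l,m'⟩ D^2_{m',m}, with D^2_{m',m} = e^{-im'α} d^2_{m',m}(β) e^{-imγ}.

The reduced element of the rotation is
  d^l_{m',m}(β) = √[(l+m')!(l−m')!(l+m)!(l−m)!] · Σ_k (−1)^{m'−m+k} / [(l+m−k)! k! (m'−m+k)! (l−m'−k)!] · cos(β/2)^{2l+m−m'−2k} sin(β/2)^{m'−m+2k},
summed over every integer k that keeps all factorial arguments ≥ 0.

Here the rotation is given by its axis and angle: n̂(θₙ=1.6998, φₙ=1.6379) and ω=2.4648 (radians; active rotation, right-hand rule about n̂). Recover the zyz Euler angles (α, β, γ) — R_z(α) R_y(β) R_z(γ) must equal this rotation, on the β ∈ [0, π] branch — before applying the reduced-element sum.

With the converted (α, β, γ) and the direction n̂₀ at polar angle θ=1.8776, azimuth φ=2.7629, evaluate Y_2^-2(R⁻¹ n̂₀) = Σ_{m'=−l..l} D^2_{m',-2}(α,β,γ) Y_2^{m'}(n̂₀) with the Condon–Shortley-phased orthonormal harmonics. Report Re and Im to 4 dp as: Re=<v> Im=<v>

Re=0.1659 Im=-0.2785

Axis–angle → zyz. n̂ = (sinθₙcosφₙ, sinθₙsinφₙ, cosθₙ) = (-0.066496, +0.989459, -0.128646), ω = 2.4648.
R = I cosω + sinω [n̂]ₓ + (1−cosω) n̂n̂ᵀ gives
  R = [-0.771717, -0.036518, +0.634917; -0.197659, +0.962679, -0.184877; -0.604470, -0.268170, -0.750134]
β = atan2(√(R₁₃²+R₂₃²), R₃₃) = 2.419060; α = atan2(R₂₃, R₁₃) mod 2π = 5.999837; γ = atan2(R₃₂, −R₃₁) mod 2π = 5.865629
Need the full column D^2_{m',-2} for m'=−2..2 at α=5.9998, β=2.4191, γ=5.8656.
cos(β/2)=0.353459, sin(β/2)=0.935450
d^2_{-2,-2}: single k=0 term ⇒ +0.015608;  D = +0.002625-0.015386i
d^2_{-1,-2}: single k=0 term ⇒ -0.082617;  D = -0.036109+0.074308i
d^2_{0,-2}: single k=0 term ⇒ +0.267790;  D = +0.179713-0.198532i
d^2_{1,-2}: single k=0 term ⇒ -0.578670;  D = -0.492796+0.303333i
d^2_{2,-2}: single k=0 term ⇒ +0.765742;  D = +0.738323-0.203077i
Y_2^{m'}(θ=1.8776,φ=2.7629) and Σ D·Y over m':
  (+0.0026-0.0154i)·(+0.2551+0.2412i)  (-0.0361+0.0743i)·(+0.2067+0.0822i)  (+0.1797-0.1985i)·(-0.2291+0.0000i)  (-0.4928+0.3033i)·(-0.2067+0.0822i)  (+0.7383-0.2031i)·(+0.2551-0.2412i)
Y_2^-2(R⁻¹ n̂) = +0.165891-0.278499i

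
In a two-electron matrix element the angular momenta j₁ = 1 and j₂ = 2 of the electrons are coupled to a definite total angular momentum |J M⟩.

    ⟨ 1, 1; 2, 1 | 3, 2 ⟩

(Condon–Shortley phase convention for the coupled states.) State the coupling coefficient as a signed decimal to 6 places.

j₁+j₂−J=0  J+j₁−j₂=2  J−j₁+j₂=4  j₁+j₂+J+1=7
(j₁±m₁, j₂±m₂, J±M) = (2,0,3,1,5,1)
P² = 96
sum k=0..0:
  [0] +1/12 = 1/12
S = 1/12
C² = P²·S² = 2/3 ; C = +0.816497

+0.816497  (= +√(2/3))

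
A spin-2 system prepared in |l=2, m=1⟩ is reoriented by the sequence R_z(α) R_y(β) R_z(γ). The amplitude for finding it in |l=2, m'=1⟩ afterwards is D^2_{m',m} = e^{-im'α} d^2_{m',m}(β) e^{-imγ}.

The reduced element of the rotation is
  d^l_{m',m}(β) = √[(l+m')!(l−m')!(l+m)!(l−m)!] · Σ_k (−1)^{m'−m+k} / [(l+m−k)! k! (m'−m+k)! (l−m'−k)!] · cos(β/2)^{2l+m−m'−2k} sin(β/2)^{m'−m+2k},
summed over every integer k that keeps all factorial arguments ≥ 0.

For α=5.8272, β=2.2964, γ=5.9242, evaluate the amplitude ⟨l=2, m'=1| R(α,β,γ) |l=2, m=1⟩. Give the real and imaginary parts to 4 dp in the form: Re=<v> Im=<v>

Split into d^2_{1,1}(β=2.2964) × two z-phases.
c=cos(2.296400/2)=0.410130, s=sin(2.296400/2)=0.912027; N=√[6·1·6·1]=6.000000
k∈{0,1} keeps every argument non-negative
  k=0: (−1)^0·6.0000/(6)·0.4101^4·0.9120^0 = +0.028293
  k=1: (−1)^1·6.0000/(2)·0.4101^2·0.9120^2 = -0.419739
d^2_{1,1}(2.2964) = +0.028293 -0.419739 = -0.391446
D = (+0.897828+0.440347i)·(-0.391446)·(+0.936254+0.351324i) = -0.268489-0.284857i

Re=-0.2685 Im=-0.2849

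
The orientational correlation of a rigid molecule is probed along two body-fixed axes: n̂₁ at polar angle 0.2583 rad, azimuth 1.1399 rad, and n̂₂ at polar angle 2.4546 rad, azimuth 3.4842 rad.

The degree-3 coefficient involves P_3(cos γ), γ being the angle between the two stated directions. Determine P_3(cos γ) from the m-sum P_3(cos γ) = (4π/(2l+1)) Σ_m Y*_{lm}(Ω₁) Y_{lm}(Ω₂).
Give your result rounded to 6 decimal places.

-0.302936

Expand P_3 via completeness: Σ_{m} conj(Y_{3,m}) at Ω₁ times Y_{3,m} at Ω₂ —
  [-3]  conj(Y_{3,-3})(Ω₁) = (-0.006687, -0.001909) ; Y_{3,-3}(Ω₂) = (-0.054993, 0.091126) ; Δ = (0.000542, -0.000504)
  [-2]  conj(Y_{3,-2})(Ω₁) = (-0.041975, 0.048934) ; Y_{3,-2}(Ω₂) = (-0.246085, 0.201131) ; Δ = (0.000487, -0.020484)
  [-1]  conj(Y_{3,-1})(Ω₁) = (0.126674, 0.275555) ; Y_{3,-1}(Ω₂) = (-0.383956, 0.136947) ; Δ = (-0.086374, -0.088453)
  [+0]  conj(Y_{3,0})(Ω₁) = (0.603886, -0.000000) ; Y_{3,0}(Ω₂) = (0.003215, 0.000000) ; Δ = (0.001941, 0.000000)
  [+1]  conj(Y_{3,1})(Ω₁) = (-0.126674, 0.275555) ; Y_{3,1}(Ω₂) = (0.383956, 0.136947) ; Δ = (-0.086374, 0.088453)
  [+2]  conj(Y_{3,2})(Ω₁) = (-0.041975, -0.048934) ; Y_{3,2}(Ω₂) = (-0.246085, -0.201131) ; Δ = (0.000487, 0.020484)
  [+3]  conj(Y_{3,3})(Ω₁) = (0.006687, -0.001909) ; Y_{3,3}(Ω₂) = (0.054993, 0.091126) ; Δ = (0.000542, 0.000504)
Total Σ_m = (-0.168748, -0.000000). Multiply by 1.795196: (-0.302936, -0.000000). P_3(cos γ) = -0.302936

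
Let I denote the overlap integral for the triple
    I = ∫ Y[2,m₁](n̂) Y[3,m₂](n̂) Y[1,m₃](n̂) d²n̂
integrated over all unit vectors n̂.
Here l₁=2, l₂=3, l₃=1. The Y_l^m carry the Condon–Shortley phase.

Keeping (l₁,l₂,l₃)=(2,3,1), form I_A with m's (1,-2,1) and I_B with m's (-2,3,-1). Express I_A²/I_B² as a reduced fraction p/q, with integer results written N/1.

2/3

Same 2,3,1: normalisation and zero-m 3j drop out of the ratio.
A: Δ: 4! 0! 2! / 7! → 1/105; sum: t=1:−1/12 = -1/12; 3j²(2 3 1; 1 -2 1) = Δ·Π!·Σ² = 2/21  (sign -1)
B: Δ: 4! 0! 2! / 7! → 1/105; sum: t=4:+1/48 = 1/48; 3j²(2 3 1; -2 3 -1) = Δ·Π!·Σ² = 1/7  (sign +1)
I_A²/I_B² = (2/21)/(1/7) = 2/3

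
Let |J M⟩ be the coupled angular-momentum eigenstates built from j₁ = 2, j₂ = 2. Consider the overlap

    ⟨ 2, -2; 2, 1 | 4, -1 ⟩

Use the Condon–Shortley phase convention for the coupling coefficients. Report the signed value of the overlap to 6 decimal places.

j₁+j₂−J=0  J+j₁−j₂=4  J−j₁+j₂=4  j₁+j₂+J+1=9
(j₁±m₁, j₂±m₂, J±M) = (0,4,3,1,3,5)
P² = 10368/7
sum k=0..0:
  [0] +1/144 = 1/144
S = 1/144
C² = P²·S² = 1/14 ; C = +0.267261

+√(1/14) ≈ +0.267261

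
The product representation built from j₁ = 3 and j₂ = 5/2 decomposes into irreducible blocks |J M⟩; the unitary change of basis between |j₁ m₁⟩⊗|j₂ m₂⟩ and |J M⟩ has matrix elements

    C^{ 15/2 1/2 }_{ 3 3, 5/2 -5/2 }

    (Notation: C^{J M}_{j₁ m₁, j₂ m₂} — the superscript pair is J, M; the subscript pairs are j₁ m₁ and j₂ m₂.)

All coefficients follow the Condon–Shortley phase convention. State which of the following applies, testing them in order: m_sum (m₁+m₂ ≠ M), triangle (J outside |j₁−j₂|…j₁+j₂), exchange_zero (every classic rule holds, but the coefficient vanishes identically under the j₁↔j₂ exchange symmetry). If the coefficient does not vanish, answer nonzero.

m-sum: m₁+m₂ = 3+(-5/2) = 1/2, M = 1/2  ✓
triangle: need |j₁−j₂| ≤ J ≤ j₁+j₂, i.e. J ∈ [1/2, 11/2]; J = 15/2 is outside ✗ ⇒ coefficient is 0

triangle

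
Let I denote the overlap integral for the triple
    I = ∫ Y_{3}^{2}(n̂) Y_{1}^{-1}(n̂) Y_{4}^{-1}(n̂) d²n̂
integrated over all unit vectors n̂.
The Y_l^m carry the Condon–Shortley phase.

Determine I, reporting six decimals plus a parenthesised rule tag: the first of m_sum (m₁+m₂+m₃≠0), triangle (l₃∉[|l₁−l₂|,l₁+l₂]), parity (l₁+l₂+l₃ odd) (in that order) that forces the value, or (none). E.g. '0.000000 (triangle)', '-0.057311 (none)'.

Rules hold: Σm=0, L=8 even, 2≤4≤4.
N = 7·3·9 = 189
Δ = 0!·6!·2!/9! = 1/252
Racah Σ t=0..0: t=0:+1/36 = 1/36
⇒ 3j(3 1 4; 0 0 0)² = 4/63, sgn +1
Racah Σ t=0..0: t=0:+1/240 = 1/240
⇒ 3j(3 1 4; 2 -1 -1)² = 1/84, sgn -1
4πI² = N·(3j₀)²·(3jₘ)² = 1/7
I = -1·√(0.142857/4π) = -0.10662181
No selection rule forces the value: the integral is nonzero (none).

-0.106622 (none)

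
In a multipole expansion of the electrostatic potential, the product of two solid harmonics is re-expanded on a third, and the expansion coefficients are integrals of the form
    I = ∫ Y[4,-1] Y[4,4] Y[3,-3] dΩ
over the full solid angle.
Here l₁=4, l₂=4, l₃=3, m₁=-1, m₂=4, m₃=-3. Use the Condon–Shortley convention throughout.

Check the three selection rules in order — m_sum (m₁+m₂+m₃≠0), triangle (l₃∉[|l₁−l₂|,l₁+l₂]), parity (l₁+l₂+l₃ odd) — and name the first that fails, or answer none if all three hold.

parity

azimuthal sum: -1 + 4 − 3 = 0  ✓
0 ≤ 3 ≤ 8 (triangle on l)  ✓
L = 4 + 4 + 3 = 11 (odd)  ✗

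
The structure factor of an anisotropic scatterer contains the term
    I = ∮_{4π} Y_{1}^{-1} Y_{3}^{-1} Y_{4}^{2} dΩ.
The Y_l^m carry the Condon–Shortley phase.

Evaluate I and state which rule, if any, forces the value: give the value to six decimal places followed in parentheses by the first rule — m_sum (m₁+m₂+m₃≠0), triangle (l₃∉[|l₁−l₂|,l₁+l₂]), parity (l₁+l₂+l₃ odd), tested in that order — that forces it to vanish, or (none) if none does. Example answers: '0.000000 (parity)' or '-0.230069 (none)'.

Rules hold: Σm=0, L=8 even, 2≤4≤4.
N = 3·7·9 = 189
Δ = 0!·2!·6!/9! = 1/252
Racah Σ t=0..0: t=0:+1/36 = 1/36
⇒ 3j(1 3 4; 0 0 0)² = 4/63, sgn +1
Racah Σ t=0..0: t=0:+1/96 = 1/96
⇒ 3j(1 3 4; -1 -1 2)² = 5/84, sgn +1
4πI² = N·(3j₀)²·(3jₘ)² = 5/7
I = +1·√(0.714286/4π) = 0.23841361
No selection rule forces the value: the integral is nonzero (none).

0.238414 (none)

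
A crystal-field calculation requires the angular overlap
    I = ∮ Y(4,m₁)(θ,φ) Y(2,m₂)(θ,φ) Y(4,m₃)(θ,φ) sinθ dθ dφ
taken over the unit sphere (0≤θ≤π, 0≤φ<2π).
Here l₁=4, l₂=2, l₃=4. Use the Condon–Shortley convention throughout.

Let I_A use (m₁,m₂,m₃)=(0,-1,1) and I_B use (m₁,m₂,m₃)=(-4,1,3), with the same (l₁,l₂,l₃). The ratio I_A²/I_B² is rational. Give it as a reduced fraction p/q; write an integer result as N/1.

5/98

Same 4,2,4: normalisation and zero-m 3j drop out of the ratio.
A: Δ: 2! 6! 2! / 11! → 1/13860; sum: t=0:+1/96 t=1:−1/72 = -1/288; 3j²(4 2 4; 0 -1 1) = Δ·Π!·Σ² = 1/462  (sign +1)
B: Δ: 2! 6! 2! / 11! → 1/13860; sum: t=2:+1/1440 = 1/1440; 3j²(4 2 4; -4 1 3) = Δ·Π!·Σ² = 7/165  (sign -1)
I_A²/I_B² = (1/462)/(7/165) = 5/98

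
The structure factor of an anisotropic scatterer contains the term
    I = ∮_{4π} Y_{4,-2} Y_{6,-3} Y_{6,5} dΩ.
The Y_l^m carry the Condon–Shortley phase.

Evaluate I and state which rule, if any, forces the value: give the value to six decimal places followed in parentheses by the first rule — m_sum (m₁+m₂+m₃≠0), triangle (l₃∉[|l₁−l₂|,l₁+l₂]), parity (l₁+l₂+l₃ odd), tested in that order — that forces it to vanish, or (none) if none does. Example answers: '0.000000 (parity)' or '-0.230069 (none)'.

m-sum 0 ✓  L=16 even ✓  2≤6≤10 ✓
Π(2lᵢ+1) = 9×13×13 = 1521
triangle coeff Δ(4,6,6) = 1/15315300
Σ_t [0,4]: t=0:+1/829440 t=1:−1/25920 t=2:+1/9216 t=3:−1/25920 t=4:+1/829440 = 7/207360
(3j)²=28/2431 [(4 6 6; 0 0 0)], sign=+1
Σ_t [2,3]: t=2:+1/483840 t=3:−1/1451520 = 1/725760
(3j)²=24/1547 [(4 6 6; -2 -3 5)], sign=-1
⇒ 4πI² = 864/3179
I = (-1)√(864/3179/(4π)) = -0.14706410
No selection rule forces the value: the integral is nonzero (none).

-0.147064 (none)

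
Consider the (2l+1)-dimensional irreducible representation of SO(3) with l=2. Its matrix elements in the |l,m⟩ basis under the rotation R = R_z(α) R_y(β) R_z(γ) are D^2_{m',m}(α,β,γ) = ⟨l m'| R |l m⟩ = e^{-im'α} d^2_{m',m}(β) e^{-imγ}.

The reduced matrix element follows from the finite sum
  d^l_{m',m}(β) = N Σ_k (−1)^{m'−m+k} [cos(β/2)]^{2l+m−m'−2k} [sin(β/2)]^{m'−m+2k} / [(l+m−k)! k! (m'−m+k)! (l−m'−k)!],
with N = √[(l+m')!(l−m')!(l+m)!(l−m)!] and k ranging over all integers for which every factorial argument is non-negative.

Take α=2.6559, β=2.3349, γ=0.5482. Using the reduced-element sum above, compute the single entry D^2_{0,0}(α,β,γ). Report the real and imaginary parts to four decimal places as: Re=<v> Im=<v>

Split into d^2_{0,0}(β=2.3349) × two z-phases.
c=cos(2.334900/2)=0.392498, s=sin(2.334900/2)=0.919753; N=√[2·2·2·2]=4.000000
k∈{0,1,2} keeps every argument non-negative
  k=0: (−1)^0·4.0000/(4)·0.3925^4·0.9198^0 = +0.023733
  k=1: (−1)^1·4.0000/(1)·0.3925^2·0.9198^2 = -0.521288
  k=2: (−1)^2·4.0000/(4)·0.3925^0·0.9198^4 = +0.715623
d^2_{0,0}(2.3349) = +0.023733 -0.521288 +0.715623 = +0.218068
Phases: e^{-i·(0)·2.6559}=+1.000000+0.000000i, e^{-i·(0)·0.5482}=+1.000000+0.000000i ⇒ D=+0.218068+0.000000i

Re=0.2181 Im=0.0000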